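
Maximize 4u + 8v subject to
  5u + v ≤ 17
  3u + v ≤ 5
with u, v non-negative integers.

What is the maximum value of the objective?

40

(u,v)=(0,5): 5·0+1·5=5≤17, 3·0+1·5=5≤5, objective 40.
(u,v)=(0,4): 5·0+1·4=4≤17, 3·0+1·4=4≤5, objective 32.
The best lattice point is (0,5), giving 40.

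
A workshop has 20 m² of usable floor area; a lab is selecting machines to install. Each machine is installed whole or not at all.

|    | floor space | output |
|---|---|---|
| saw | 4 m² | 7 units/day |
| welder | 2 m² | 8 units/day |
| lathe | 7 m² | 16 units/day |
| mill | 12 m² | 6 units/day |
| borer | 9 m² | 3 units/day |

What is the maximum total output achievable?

31

Allowing fractional choices, the relaxed optimum would be about 34.5, but machines are indivisible.
saw + welder + lathe: floor space 4 + 2 + 7 = 13 ≤ 20, output 7 + 8 + 16 = 31.
saw + lathe + borer: floor space 4 + 7 + 9 = 20 ≤ 20, output 7 + 16 + 3 = 26.
welder + lathe + borer: floor space 2 + 7 + 9 = 18 ≤ 20, output 8 + 16 + 3 = 27.
Best is saw, welder, and lathe with total output 31.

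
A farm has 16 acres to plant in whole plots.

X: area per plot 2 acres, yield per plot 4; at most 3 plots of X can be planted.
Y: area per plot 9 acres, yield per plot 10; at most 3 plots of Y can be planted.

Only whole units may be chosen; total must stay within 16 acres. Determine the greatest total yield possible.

22

3×X and 1×Y: area 15 ≤ 16, yield 3·4 + 1·10 = 22.
2×X and 1×Y: area 13 ≤ 16, yield 2·4 + 1·10 = 18.
Best is 22.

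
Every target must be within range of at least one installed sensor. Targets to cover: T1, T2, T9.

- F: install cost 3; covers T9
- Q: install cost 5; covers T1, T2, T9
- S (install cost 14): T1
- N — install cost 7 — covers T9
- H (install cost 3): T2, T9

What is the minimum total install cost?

5

This is an integer covering problem.
The greedy cost-per-new-target heuristic would pick H and Q for 8, but a cheaper cover exists.
Q alone covers T1, T2, T9 — every target.
Total install cost: 5.
No cover costs less than 5.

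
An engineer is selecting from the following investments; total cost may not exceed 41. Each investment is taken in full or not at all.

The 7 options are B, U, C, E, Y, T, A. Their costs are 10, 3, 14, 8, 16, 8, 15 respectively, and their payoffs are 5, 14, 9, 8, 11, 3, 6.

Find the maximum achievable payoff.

This is a 0-1 knapsack instance.
Take U, C, E, and Y: cost 3 + 14 + 8 + 16 = 41 ≤ 41, payoff 14 + 9 + 8 + 11 = 42.
No other feasible combination does better.

42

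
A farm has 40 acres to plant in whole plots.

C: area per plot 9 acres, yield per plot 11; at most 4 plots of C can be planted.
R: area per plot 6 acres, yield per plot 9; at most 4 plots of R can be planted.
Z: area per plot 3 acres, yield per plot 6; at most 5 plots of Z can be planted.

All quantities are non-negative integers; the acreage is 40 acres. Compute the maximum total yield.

This is a bounded integer knapsack.
Z has the best ratio (6/3); taking only Z gives at most 5×6 = 30 (stopped by the supply cap of 5).
Mixing does better — 4×R and 5×Z: area 39 ≤ 40, yield 4·9 + 5·6 = 66.

66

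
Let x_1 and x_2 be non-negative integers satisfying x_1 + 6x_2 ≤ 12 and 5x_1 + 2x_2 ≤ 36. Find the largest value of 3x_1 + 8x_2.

26

Relaxing integrality, the LP optimum is 27.43 at (x_1,x_2) = (6.86, 0.857), which is not an integer point.
(x_1,x_2)=(6,1): 1·6+6·1=12≤12, 5·6+2·1=32≤36, objective 26.
(x_1,x_2)=(5,1): 1·5+6·1=11≤12, 5·5+2·1=27≤36, objective 23.
(x_1,x_2)=(7,0): 1·7+6·0=7≤12, 5·7+2·0=35≤36, objective 21.
The best lattice point is (6,1), giving 26.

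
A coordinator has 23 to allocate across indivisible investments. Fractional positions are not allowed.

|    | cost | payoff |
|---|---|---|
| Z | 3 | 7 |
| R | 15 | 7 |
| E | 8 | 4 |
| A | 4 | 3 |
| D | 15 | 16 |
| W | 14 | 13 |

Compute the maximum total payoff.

Z + A + D: cost 3 + 4 + 15 = 22 ≤ 23, payoff 7 + 3 + 16 = 26.
Z + A + W: cost 3 + 4 + 14 = 21 ≤ 23, payoff 7 + 3 + 13 = 23.
Z + D: cost 3 + 15 = 18 ≤ 23, payoff 7 + 16 = 23.
Best is Z, A, and D with total payoff 26.

26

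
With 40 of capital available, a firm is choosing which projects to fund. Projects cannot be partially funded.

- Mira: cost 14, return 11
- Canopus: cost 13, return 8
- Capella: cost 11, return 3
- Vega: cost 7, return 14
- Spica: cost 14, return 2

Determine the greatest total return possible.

33

Mira + Vega + Spica: cost 14 + 7 + 14 = 35 ≤ 40, return 11 + 14 + 2 = 27.
Mira + Canopus + Vega: cost 14 + 13 + 7 = 34 ≤ 40, return 11 + 8 + 14 = 33.
Mira + Capella + Vega: cost 14 + 11 + 7 = 32 ≤ 40, return 11 + 3 + 14 = 28.
Best is Mira, Canopus, and Vega with total return 33.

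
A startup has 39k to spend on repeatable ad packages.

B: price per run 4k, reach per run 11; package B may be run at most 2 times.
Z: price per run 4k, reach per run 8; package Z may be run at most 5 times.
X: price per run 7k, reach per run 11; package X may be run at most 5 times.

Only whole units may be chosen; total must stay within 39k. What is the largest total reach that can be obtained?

76

Take 2×B, 4×Z, and 2×X: price 38 ≤ 39, reach 2·11 + 4·8 + 2·11 = 76.
B has the best ratio (11/4) and is taken to its limit of 2; remaining capacity is filled optimally with the others.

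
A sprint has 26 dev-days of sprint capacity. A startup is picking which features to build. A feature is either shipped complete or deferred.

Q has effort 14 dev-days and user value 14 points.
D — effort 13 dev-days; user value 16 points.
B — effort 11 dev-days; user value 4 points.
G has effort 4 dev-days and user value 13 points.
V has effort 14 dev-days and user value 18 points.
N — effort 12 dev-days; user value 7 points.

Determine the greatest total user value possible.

This is a 0-1 knapsack instance.
Allowing fractional choices, the relaxed optimum would be about 40.8, but features are indivisible.
D + G: effort 13 + 4 = 17 ≤ 26, user value 16 + 13 = 29.
G + V: effort 4 + 14 = 18 ≤ 26, user value 13 + 18 = 31.
Best is G and V with total user value 31.

31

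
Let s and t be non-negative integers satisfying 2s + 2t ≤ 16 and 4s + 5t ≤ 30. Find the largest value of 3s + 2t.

21

(s,t)=(7,0) is feasible, giving 21.
(s,t)=(6,1) is feasible, giving 20.
(s,t)=(6,0) is feasible, giving 18.
Maximum is 21 at (s,t)=(7,0).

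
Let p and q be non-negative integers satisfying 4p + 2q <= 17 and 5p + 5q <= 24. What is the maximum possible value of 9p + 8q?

36

(p,q)=(4,0): 4·4+2·0=16≤17, 5·4+5·0=20≤24, objective 36.
(p,q)=(3,1): 4·3+2·1=14≤17, 5·3+5·1=20≤24, objective 35.
(p,q)=(2,2): 4·2+2·2=12≤17, 5·2+5·2=20≤24, objective 34.
(p,q)=(3,0): 4·3+2·0=12≤17, 5·3+5·0=15≤24, objective 27.
No feasible integer point exceeds 36.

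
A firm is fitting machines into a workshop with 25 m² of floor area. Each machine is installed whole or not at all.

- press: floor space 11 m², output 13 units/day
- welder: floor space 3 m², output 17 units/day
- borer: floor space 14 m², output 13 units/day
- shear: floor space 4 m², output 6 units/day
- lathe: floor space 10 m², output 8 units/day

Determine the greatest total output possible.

38

Treat it as a binary knapsack problem.
Allowing fractional choices, the relaxed optimum would be about 42.5, but machines are indivisible.
press + welder + lathe: floor space 11 + 3 + 10 = 24 ≤ 25, output 13 + 17 + 8 = 38.
press + welder + shear: floor space 11 + 3 + 4 = 18 ≤ 25, output 13 + 17 + 6 = 36.
Best is press, welder, and lathe with total output 38.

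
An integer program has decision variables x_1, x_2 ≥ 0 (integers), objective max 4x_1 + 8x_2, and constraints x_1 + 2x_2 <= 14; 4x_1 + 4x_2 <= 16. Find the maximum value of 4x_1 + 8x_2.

32

(x_1,x_2)=(0,4): 1·0+2·4=8≤14, 4·0+4·4=16≤16, objective 32.
(x_1,x_2)=(1,3): 1·1+2·3=7≤14, 4·1+4·3=16≤16, objective 28.
(x_1,x_2)=(0,3): 1·0+2·3=6≤14, 4·0+4·3=12≤16, objective 24.
No feasible integer point exceeds 32.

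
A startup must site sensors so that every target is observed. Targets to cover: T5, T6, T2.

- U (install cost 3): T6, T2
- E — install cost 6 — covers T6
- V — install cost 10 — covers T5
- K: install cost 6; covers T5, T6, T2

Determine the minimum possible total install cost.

6

The greedy cost-per-new-target heuristic would pick U and K for 9, but a cheaper cover exists.
K alone covers T5, T6, T2 — every target.
Total install cost: 6.
No cover costs less than 6.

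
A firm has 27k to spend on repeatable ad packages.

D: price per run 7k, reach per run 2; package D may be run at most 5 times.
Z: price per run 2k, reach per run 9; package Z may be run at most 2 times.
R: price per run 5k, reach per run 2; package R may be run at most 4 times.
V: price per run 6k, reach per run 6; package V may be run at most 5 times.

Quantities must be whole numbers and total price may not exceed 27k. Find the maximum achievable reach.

2×Z, 1×R, and 3×V: price 27 ≤ 27, reach 2·9 + 1·2 + 3·6 = 38.
2×Z and 3×V: price 22 ≤ 27, reach 2·9 + 3·6 = 36.
Best is 38.

38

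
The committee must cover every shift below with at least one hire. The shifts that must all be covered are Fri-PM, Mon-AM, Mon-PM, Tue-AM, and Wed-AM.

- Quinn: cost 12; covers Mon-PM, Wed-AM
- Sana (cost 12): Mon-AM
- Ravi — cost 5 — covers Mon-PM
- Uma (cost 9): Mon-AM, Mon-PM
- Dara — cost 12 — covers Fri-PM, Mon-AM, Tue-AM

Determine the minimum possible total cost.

The greedy cost-per-new-shift heuristic would pick Dara, Ravi, and Quinn for 29, but a cheaper cover exists.
Choose Quinn and Dara: together they cover Fri-PM, Mon-AM, Mon-PM, Tue-AM, Wed-AM — every shift.
Total cost: 12 + 12 = 24.
No cover costs less than 24.

24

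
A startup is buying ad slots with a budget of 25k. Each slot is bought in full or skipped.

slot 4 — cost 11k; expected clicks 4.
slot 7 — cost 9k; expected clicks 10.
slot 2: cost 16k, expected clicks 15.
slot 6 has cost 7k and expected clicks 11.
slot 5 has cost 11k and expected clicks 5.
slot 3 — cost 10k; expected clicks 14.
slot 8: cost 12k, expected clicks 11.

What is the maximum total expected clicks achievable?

Take slot 2 and slot 6: cost 16 + 7 = 23 ≤ 25, expected clicks 15 + 11 = 26.
No other feasible combination does better.

26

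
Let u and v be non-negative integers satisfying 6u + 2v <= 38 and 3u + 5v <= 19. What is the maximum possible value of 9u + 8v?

54

Relaxing integrality, the LP optimum is 57.00 at (u,v) = (6.33, 0), which is not an integer point.
(u,v)=(6,0): 6·6+2·0=36≤38, 3·6+5·0=18≤19, objective 54.
(u,v)=(5,0): 6·5+2·0=30≤38, 3·5+5·0=15≤19, objective 45.
Maximum is 54 at (u,v)=(6,0).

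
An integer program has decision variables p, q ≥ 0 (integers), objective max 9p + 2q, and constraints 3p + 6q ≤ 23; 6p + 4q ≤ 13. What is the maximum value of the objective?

Relaxing integrality, the LP optimum is 19.50 at (p,q) = (2.17, 0), which is not an integer point.
(p,q)=(2,0): 3·2+6·0=6≤23, 6·2+4·0=12≤13, objective 18.
(p,q)=(1,1): 3·1+6·1=9≤23, 6·1+4·1=10≤13, objective 11.
(p,q)=(1,0): 3·1+6·0=3≤23, 6·1+4·0=6≤13, objective 9.
The best lattice point is (2,0), giving 18.

18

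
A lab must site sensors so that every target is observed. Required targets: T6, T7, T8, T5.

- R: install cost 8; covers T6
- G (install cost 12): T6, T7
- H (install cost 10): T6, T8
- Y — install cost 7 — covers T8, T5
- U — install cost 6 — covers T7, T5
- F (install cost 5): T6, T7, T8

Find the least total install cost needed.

11

Choose U and F: together they cover T6, T7, T8, T5 — every target.
Total install cost: 6 + 5 = 11.
No cover costs less than 11.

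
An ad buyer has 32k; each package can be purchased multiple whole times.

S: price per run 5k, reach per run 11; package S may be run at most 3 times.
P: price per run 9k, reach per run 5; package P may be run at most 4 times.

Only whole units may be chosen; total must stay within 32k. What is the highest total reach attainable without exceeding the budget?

38

3×S: price 15 ≤ 32, reach 3·11 = 33.
3×S and 1×P: price 24 ≤ 32, reach 3·11 + 1·5 = 38.
Best is 38.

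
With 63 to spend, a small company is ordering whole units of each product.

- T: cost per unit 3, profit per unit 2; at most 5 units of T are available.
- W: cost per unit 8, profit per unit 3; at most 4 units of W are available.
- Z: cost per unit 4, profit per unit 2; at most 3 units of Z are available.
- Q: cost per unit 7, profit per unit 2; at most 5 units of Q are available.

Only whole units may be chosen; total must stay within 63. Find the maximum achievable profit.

28

Take 4×T, 4×W, 3×Z, and 1×Q: cost 63 ≤ 63, profit 4·2 + 4·3 + 3·2 + 1·2 = 28.
No other integer combination yields more.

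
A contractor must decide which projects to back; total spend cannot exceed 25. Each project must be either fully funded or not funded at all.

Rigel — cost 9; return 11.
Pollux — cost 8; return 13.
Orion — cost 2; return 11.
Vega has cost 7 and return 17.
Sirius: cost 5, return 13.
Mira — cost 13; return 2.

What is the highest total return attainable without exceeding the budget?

54

Pollux + Orion + Vega + Sirius: cost 8 + 2 + 7 + 5 = 22 ≤ 25, return 13 + 11 + 17 + 13 = 54.
Rigel + Orion + Vega + Sirius: cost 9 + 2 + 7 + 5 = 23 ≤ 25, return 11 + 11 + 17 + 13 = 52.
Rigel + Pollux + Orion + Sirius: cost 9 + 8 + 2 + 5 = 24 ≤ 25, return 11 + 13 + 11 + 13 = 48.
Best is Pollux, Orion, Vega, and Sirius with total return 54.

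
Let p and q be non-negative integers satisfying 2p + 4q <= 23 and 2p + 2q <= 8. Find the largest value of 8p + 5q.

32

(p,q)=(4,0): 2·4+4·0=8≤23, 2·4+2·0=8≤8, objective 32.
(p,q)=(3,1): 2·3+4·1=10≤23, 2·3+2·1=8≤8, objective 29.
Maximum is 32 at (p,q)=(4,0).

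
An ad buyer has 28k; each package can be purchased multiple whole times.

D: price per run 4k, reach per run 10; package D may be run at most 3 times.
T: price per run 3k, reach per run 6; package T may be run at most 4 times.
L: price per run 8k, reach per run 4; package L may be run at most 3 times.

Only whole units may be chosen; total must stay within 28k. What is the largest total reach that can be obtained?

2×D, 4×T, and 1×L: price 28 ≤ 28, reach 2·10 + 4·6 + 1·4 = 48.
3×D and 4×T: price 24 ≤ 28, reach 3·10 + 4·6 = 54.
Best is 54.

54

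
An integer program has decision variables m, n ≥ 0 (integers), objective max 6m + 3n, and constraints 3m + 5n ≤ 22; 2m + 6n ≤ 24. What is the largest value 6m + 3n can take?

42

Relaxing integrality, the LP optimum is 44.00 at (m,n) = (7.33, 0), which is not an integer point.
(m,n)=(7,0): 3·7+5·0=21≤22, 2·7+6·0=14≤24, objective 42.
(m,n)=(6,0): 3·6+5·0=18≤22, 2·6+6·0=12≤24, objective 36.
The best lattice point is (7,0), giving 42.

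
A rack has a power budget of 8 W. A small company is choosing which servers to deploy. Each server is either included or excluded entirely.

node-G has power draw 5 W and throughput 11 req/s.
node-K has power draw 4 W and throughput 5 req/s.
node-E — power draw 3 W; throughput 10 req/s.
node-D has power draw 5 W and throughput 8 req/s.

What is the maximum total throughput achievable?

node-K + node-E: power draw 4 + 3 = 7 ≤ 8, throughput 5 + 10 = 15.
node-G + node-E: power draw 5 + 3 = 8 ≤ 8, throughput 11 + 10 = 21.
node-E + node-D: power draw 3 + 5 = 8 ≤ 8, throughput 10 + 8 = 18.
Best is node-G and node-E with total throughput 21.

21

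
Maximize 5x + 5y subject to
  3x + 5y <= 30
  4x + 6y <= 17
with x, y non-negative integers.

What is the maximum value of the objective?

The continuous relaxation peaks at (4.25, 0) with value 21.25; rounding to a feasible lattice point costs some objective.
(x,y)=(4,0): 3·4+5·0=12≤30, 4·4+6·0=16≤17, objective 20.
(x,y)=(3,0): 3·3+5·0=9≤30, 4·3+6·0=12≤17, objective 15.
No feasible integer point exceeds 20.

20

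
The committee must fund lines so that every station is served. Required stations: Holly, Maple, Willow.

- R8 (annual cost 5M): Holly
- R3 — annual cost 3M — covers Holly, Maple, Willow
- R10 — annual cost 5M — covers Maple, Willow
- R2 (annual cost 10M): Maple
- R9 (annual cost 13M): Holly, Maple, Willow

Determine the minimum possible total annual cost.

3

R3 alone covers Holly, Maple, Willow — every station.
Total annual cost: 3.
No cover costs less than 3.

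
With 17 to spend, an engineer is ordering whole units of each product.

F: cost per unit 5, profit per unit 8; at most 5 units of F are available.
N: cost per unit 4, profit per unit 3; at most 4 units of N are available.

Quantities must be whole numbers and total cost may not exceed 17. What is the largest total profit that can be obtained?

This is a bounded integer knapsack.
F has the best ratio (8/5); taking only F gives at most 3×8 = 24 (stopped by the cost limit).
Optimal: 3×F: cost 15 ≤ 17, profit 3·8 = 24.

24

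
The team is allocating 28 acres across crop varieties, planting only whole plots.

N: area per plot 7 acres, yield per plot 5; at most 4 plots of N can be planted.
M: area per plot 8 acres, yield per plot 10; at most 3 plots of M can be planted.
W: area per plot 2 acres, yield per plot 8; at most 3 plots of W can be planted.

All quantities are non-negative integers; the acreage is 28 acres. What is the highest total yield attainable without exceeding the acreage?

3×M and 2×W: area 28 ≤ 28, yield 3·10 + 2·8 = 46.
2×M and 3×W: area 22 ≤ 28, yield 2·10 + 3·8 = 44.
Best is 46.

46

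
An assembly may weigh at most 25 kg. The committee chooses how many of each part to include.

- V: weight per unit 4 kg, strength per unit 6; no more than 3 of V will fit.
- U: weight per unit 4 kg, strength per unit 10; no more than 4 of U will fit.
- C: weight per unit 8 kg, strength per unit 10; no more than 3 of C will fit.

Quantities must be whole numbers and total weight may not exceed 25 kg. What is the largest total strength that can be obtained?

U has the best ratio (10/4); taking only U gives at most 4×10 = 40 (stopped by the supply cap of 4).
Mixing does better — 2×V and 4×U: weight 24 ≤ 25, strength 2·6 + 4·10 = 52.

52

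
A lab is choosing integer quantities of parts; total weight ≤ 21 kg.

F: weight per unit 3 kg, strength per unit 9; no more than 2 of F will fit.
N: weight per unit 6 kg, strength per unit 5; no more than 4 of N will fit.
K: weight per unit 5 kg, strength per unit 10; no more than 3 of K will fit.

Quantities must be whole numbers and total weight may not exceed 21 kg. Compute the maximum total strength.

48

This is a bounded integer knapsack.
Take 2×F and 3×K: weight 21 ≤ 21, strength 2·9 + 3·10 = 48.
F has the best ratio (9/3) and is taken to its limit of 2; remaining capacity is filled optimally with the others.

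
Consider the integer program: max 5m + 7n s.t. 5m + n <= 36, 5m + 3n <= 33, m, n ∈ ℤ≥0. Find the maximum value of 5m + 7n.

77

(m,n)=(0,11): 5·0+1·11=11≤36, 5·0+3·11=33≤33, objective 77.
(m,n)=(0,10): 5·0+1·10=10≤36, 5·0+3·10=30≤33, objective 70.
No feasible integer point exceeds 77.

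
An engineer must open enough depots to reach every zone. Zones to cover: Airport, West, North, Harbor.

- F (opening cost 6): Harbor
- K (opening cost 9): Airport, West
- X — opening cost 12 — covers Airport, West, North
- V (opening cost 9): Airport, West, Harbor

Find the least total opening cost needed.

18

Choose F and X: together they cover Airport, West, North, Harbor — every zone.
Total opening cost: 6 + 12 = 18.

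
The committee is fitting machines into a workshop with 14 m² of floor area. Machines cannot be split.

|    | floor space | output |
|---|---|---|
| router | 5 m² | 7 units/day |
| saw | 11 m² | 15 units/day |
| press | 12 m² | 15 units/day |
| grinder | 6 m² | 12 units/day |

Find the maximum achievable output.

19

Take router and grinder: floor space 5 + 6 = 11 ≤ 14, output 7 + 12 = 19.
No other feasible combination does better.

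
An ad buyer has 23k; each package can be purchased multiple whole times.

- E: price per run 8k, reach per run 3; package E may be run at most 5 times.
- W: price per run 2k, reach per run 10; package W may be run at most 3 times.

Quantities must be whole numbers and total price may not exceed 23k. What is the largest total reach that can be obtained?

36

This is a bounded integer knapsack.
Take 2×E and 3×W: price 22 ≤ 23, reach 2·3 + 3·10 = 36.
W has the best ratio (10/2) and is taken to its limit of 3; remaining capacity is filled optimally with the others.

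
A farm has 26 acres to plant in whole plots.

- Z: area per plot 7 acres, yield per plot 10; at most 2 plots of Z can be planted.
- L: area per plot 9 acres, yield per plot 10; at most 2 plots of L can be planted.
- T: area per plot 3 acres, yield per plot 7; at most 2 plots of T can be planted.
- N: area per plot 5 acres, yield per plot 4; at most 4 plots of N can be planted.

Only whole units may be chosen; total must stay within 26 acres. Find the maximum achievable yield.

38

2×Z, 2×T, and 1×N: area 25 ≤ 26, yield 2·10 + 2·7 + 1·4 = 38.
2×Z, 1×L, and 1×T: area 26 ≤ 26, yield 2·10 + 1·10 + 1·7 = 37.
Best is 38.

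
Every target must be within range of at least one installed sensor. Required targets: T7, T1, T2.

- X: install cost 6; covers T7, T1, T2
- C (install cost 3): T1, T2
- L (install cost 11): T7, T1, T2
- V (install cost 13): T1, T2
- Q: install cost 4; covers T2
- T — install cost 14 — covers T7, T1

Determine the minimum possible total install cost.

6

The greedy cost-per-new-target heuristic would pick C and X for 9, but a cheaper cover exists.
X alone covers T7, T1, T2 — every target.
Total install cost: 6.
No cover costs less than 6.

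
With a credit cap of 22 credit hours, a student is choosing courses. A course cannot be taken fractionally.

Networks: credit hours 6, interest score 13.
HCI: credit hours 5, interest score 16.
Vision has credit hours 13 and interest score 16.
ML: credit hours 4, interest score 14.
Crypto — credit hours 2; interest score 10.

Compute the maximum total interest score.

53

Treat it as a binary knapsack problem.
Take Networks, HCI, ML, and Crypto: credit hours 6 + 5 + 4 + 2 = 17 ≤ 22, interest score 13 + 16 + 14 + 10 = 53.
No other feasible combination does better.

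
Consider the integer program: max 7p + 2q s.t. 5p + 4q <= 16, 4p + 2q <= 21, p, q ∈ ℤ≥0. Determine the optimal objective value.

21

The continuous relaxation peaks at (3.2, 0) with value 22.40; rounding to a feasible lattice point costs some objective.
(p,q)=(3,0): 5·3+4·0=15≤16, 4·3+2·0=12≤21, objective 21.
(p,q)=(2,1): 5·2+4·1=14≤16, 4·2+2·1=10≤21, objective 16.
(p,q)=(2,0): 5·2+4·0=10≤16, 4·2+2·0=8≤21, objective 14.
No feasible integer point exceeds 21.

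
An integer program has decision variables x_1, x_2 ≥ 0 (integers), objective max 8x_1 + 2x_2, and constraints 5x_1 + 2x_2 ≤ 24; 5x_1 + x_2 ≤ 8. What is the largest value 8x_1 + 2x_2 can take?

16

(x_1,x_2)=(0,8): 5·0+2·8=16≤24, 5·0+1·8=8≤8, objective 16.
(x_1,x_2)=(0,7): 5·0+2·7=14≤24, 5·0+1·7=7≤8, objective 14.
Maximum is 16 at (x_1,x_2)=(0,8).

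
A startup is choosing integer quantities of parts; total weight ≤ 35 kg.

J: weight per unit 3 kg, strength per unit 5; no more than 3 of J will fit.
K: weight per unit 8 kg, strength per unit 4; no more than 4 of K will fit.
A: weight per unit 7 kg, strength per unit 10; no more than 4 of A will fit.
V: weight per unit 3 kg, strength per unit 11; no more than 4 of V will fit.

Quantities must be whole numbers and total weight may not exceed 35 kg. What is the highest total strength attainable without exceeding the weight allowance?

3×A and 4×V: weight 33 ≤ 35, strength 3·10 + 4·11 = 74.
3×J, 2×A, and 4×V: weight 35 ≤ 35, strength 3·5 + 2·10 + 4·11 = 79.
Best is 79.

79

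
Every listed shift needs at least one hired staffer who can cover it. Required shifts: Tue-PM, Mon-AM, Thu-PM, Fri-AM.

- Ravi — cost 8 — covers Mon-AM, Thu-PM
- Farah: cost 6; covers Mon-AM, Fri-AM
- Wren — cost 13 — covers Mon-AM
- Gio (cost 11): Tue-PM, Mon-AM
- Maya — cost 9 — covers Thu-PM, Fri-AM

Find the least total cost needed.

Choose Gio and Maya: together they cover Tue-PM, Mon-AM, Thu-PM, Fri-AM — every shift.
Total cost: 11 + 9 = 20.

20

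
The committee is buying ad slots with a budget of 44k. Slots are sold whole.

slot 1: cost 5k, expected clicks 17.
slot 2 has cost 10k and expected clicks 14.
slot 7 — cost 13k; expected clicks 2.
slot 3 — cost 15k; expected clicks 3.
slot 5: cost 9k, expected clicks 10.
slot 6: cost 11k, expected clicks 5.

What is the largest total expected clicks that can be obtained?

46

Allowing fractional choices, the relaxed optimum would be about 47.8, but ad slots are indivisible.
slot 1 + slot 2 + slot 3 + slot 5: cost 5 + 10 + 15 + 9 = 39 ≤ 44, expected clicks 17 + 14 + 3 + 10 = 44.
slot 1 + slot 2 + slot 5 + slot 6: cost 5 + 10 + 9 + 11 = 35 ≤ 44, expected clicks 17 + 14 + 10 + 5 = 46.
Best is slot 1, slot 2, slot 5, and slot 6 with total expected clicks 46.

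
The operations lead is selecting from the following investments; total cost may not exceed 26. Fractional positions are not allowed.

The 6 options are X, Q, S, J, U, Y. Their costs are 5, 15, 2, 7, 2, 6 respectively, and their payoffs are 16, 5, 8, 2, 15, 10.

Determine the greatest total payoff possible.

Allowing fractional choices, the relaxed optimum would be about 52.7, but investments are indivisible.
X + S + J + U + Y: cost 5 + 2 + 7 + 2 + 6 = 22 ≤ 26, payoff 16 + 8 + 2 + 15 + 10 = 51.
X + S + U + Y: cost 5 + 2 + 2 + 6 = 15 ≤ 26, payoff 16 + 8 + 15 + 10 = 49.
Best is X, S, J, U, and Y with total payoff 51.

51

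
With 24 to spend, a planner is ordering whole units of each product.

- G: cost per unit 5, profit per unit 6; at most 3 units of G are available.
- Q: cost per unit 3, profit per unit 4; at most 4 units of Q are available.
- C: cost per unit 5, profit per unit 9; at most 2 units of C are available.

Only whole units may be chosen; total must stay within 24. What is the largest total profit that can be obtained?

Take 1×G, 3×Q, and 2×C: cost 24 ≤ 24, profit 1·6 + 3·4 + 2·9 = 36.
C has the best ratio (9/5) and is taken to its limit of 2; remaining capacity is filled optimally with the others.

36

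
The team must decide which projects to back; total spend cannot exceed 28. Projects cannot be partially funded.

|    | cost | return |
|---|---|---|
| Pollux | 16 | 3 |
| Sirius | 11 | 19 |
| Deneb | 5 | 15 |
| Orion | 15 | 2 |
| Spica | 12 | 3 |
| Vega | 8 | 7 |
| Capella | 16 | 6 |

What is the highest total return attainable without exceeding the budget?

Take Sirius, Deneb, and Vega: cost 11 + 5 + 8 = 24 ≤ 28, return 19 + 15 + 7 = 41.
No other feasible combination does better.

41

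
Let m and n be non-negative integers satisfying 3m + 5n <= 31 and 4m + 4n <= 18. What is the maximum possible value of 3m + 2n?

Relaxing integrality, the LP optimum is 13.50 at (m,n) = (4.5, 0), which is not an integer point.
(m,n)=(4,0): 3·4+5·0=12≤31, 4·4+4·0=16≤18, objective 12.
(m,n)=(3,1): 3·3+5·1=14≤31, 4·3+4·1=16≤18, objective 11.
(m,n)=(3,0): 3·3+5·0=9≤31, 4·3+4·0=12≤18, objective 9.
No feasible integer point exceeds 12.

12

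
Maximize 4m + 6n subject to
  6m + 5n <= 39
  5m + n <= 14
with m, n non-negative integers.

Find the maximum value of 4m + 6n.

42

Relaxing integrality, the LP optimum is 46.80 at (m,n) = (0, 7.8), which is not an integer point.
(m,n)=(0,7): 6·0+5·7=35≤39, 5·0+1·7=7≤14, objective 42.
(m,n)=(1,6): 6·1+5·6=36≤39, 5·1+1·6=11≤14, objective 40.
(m,n)=(0,6): 6·0+5·6=30≤39, 5·0+1·6=6≤14, objective 36.
The best lattice point is (0,7), giving 42.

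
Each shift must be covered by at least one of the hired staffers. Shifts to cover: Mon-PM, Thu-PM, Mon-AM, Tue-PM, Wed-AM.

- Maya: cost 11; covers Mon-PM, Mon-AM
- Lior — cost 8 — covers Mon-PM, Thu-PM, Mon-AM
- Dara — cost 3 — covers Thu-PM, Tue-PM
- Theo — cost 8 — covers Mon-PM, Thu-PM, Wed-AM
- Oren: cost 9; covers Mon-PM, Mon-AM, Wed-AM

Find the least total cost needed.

Choose Dara and Oren: together they cover Mon-PM, Thu-PM, Mon-AM, Tue-PM, Wed-AM — every shift.
Total cost: 3 + 9 = 12.
No cover costs less than 12.

12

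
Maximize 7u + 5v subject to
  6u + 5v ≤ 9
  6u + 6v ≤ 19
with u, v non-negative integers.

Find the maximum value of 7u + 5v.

The continuous relaxation peaks at (1.5, 0) with value 10.50; rounding to a feasible lattice point costs some objective.
(u,v)=(1,0): 6·1+5·0=6≤9, 6·1+6·0=6≤19, objective 7.
(u,v)=(0,1): 6·0+5·1=5≤9, 6·0+6·1=6≤19, objective 5.
(u,v)=(0,0): 6·0+5·0=0≤9, 6·0+6·0=0≤19, objective 0.
No feasible integer point exceeds 7.

7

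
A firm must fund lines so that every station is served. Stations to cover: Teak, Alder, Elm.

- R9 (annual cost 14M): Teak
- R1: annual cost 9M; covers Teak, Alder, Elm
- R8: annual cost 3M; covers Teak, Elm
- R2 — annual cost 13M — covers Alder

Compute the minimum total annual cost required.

This is an integer covering problem.
The greedy cost-per-new-station heuristic would pick R8 and R1 for 12, but a cheaper cover exists.
R1 alone covers Teak, Alder, Elm — every station.
Total annual cost: 9.
No cover costs less than 9.

9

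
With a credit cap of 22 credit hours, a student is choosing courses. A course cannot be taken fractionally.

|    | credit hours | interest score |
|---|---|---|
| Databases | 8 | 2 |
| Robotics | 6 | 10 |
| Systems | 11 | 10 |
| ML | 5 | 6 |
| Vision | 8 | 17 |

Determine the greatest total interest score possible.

Take Robotics, ML, and Vision: credit hours 6 + 5 + 8 = 19 ≤ 22, interest score 10 + 6 + 17 = 33.
No other feasible combination does better.

33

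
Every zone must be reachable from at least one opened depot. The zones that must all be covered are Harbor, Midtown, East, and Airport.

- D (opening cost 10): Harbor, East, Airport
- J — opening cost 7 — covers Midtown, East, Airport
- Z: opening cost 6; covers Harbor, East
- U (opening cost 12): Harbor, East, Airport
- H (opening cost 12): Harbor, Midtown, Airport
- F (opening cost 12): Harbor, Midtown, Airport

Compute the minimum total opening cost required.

Choose J and Z: together they cover Harbor, Midtown, East, Airport — every zone.
Total opening cost: 7 + 6 = 13.
No cover costs less than 13.

13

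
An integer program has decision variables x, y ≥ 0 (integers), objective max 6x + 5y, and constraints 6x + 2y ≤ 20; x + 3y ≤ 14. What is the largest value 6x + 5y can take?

32

(x,y)=(2,4): 6·2+2·4=20≤20, 1·2+3·4=14≤14, objective 32.
(x,y)=(2,3): 6·2+2·3=18≤20, 1·2+3·3=11≤14, objective 27.
(x,y)=(1,4): 6·1+2·4=14≤20, 1·1+3·4=13≤14, objective 26.
No feasible integer point exceeds 32.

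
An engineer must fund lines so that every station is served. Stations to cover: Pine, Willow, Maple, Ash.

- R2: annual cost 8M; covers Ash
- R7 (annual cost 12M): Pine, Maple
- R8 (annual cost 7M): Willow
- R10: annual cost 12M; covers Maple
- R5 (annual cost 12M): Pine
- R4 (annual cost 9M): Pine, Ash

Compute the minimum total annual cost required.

27

The greedy cost-per-new-station heuristic would pick R4, R8, and R7 for 28, but a cheaper cover exists.
Choose R2, R7, and R8: together they cover Pine, Willow, Maple, Ash — every station.
Total annual cost: 8 + 12 + 7 = 27.
No cover costs less than 27.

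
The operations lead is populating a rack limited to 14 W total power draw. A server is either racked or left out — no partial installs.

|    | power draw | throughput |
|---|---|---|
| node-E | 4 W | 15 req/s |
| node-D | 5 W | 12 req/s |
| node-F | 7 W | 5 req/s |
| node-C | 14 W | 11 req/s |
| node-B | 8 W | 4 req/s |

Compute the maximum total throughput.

Allowing fractional choices, the relaxed optimum would be about 30.9, but servers are indivisible.
node-E + node-F: power draw 4 + 7 = 11 ≤ 14, throughput 15 + 5 = 20.
node-E + node-D: power draw 4 + 5 = 9 ≤ 14, throughput 15 + 12 = 27.
node-E + node-B: power draw 4 + 8 = 12 ≤ 14, throughput 15 + 4 = 19.
Best is node-E and node-D with total throughput 27.

27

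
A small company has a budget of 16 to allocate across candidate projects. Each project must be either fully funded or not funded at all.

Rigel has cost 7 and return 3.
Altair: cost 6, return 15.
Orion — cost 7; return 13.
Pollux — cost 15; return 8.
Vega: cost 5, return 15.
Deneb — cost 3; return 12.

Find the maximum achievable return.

42

Take Altair, Vega, and Deneb: cost 6 + 5 + 3 = 14 ≤ 16, return 15 + 15 + 12 = 42.
No other feasible combination does better.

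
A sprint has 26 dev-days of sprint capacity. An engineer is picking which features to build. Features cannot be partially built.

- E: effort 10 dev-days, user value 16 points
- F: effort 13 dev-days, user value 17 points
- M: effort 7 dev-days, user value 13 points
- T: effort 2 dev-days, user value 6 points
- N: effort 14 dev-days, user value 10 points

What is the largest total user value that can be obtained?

Allowing fractional choices, the relaxed optimum would be about 44.2, but features are indivisible.
F + M + T: effort 13 + 7 + 2 = 22 ≤ 26, user value 17 + 13 + 6 = 36.
E + F + T: effort 10 + 13 + 2 = 25 ≤ 26, user value 16 + 17 + 6 = 39.
Best is E, F, and T with total user value 39.

39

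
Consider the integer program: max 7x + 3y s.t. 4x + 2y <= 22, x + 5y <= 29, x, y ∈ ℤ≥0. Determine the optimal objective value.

The continuous relaxation peaks at (5.5, 0) with value 38.50; rounding to a feasible lattice point costs some objective.
(x,y)=(5,1): 4·5+2·1=22≤22, 1·5+5·1=10≤29, objective 38.
(x,y)=(5,0): 4·5+2·0=20≤22, 1·5+5·0=5≤29, objective 35.
(x,y)=(4,2): 4·4+2·2=20≤22, 1·4+5·2=14≤29, objective 34.
Maximum is 38 at (x,y)=(5,1).

38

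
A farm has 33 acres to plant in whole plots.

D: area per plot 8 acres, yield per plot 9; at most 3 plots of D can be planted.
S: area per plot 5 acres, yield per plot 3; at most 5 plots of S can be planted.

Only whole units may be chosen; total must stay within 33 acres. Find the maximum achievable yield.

30

2×D and 3×S: area 31 ≤ 33, yield 2·9 + 3·3 = 27.
3×D and 1×S: area 29 ≤ 33, yield 3·9 + 1·3 = 30.
Best is 30.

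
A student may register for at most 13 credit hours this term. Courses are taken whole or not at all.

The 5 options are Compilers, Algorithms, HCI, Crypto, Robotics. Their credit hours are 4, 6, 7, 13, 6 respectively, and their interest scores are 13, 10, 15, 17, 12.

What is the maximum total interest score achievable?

28

This is an integer program with binary decision variables.
Take Compilers and HCI: credit hours 4 + 7 = 11 ≤ 13, interest score 13 + 15 = 28.
No other feasible combination does better.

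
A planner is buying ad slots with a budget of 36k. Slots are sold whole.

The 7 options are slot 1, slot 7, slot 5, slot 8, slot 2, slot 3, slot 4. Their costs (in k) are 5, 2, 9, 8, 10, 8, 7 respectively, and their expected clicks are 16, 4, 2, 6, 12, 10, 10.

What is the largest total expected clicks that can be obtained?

52

Allowing fractional choices, the relaxed optimum would be about 55.0, but ad slots are indivisible.
slot 1 + slot 2 + slot 3 + slot 4: cost 5 + 10 + 8 + 7 = 30 ≤ 36, expected clicks 16 + 12 + 10 + 10 = 48.
slot 1 + slot 7 + slot 2 + slot 3 + slot 4: cost 5 + 2 + 10 + 8 + 7 = 32 ≤ 36, expected clicks 16 + 4 + 12 + 10 + 10 = 52.
slot 1 + slot 7 + slot 8 + slot 2 + slot 4: cost 5 + 2 + 8 + 10 + 7 = 32 ≤ 36, expected clicks 16 + 4 + 6 + 12 + 10 = 48.
Best is slot 1, slot 7, slot 2, slot 3, and slot 4 with total expected clicks 52.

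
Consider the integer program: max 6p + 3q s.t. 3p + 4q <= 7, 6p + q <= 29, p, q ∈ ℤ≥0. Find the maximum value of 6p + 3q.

12

Relaxing integrality, the LP optimum is 14.00 at (p,q) = (2.33, 0), which is not an integer point.
(p,q)=(2,0): 3·2+4·0=6≤7, 6·2+1·0=12≤29, objective 12.
(p,q)=(1,1): 3·1+4·1=7≤7, 6·1+1·1=7≤29, objective 9.
No feasible integer point exceeds 12.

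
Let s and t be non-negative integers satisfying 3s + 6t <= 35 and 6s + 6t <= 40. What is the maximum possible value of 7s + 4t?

42

The continuous relaxation peaks at (6.67, 0) with value 46.67; rounding to a feasible lattice point costs some objective.
(s,t)=(6,0) is feasible, giving 42.
(s,t)=(5,1) is feasible, giving 39.
(s,t)=(5,0) is feasible, giving 35.
No feasible integer point exceeds 42.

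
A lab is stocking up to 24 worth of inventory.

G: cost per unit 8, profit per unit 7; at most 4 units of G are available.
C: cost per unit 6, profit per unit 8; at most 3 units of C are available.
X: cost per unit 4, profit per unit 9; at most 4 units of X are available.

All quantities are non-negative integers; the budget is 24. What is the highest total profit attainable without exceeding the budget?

44

X has the best ratio (9/4); taking only X gives at most 4×9 = 36 (stopped by the supply cap of 4).
Mixing does better — 1×C and 4×X: cost 22 ≤ 24, profit 1·8 + 4·9 = 44.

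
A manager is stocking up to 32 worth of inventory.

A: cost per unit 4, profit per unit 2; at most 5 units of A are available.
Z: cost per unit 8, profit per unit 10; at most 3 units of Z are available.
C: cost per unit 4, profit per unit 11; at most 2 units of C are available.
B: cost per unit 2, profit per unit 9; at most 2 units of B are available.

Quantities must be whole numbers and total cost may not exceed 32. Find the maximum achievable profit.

62

This is a bounded integer knapsack.
2×Z, 2×C, and 2×B: cost 28 ≤ 32, profit 2·10 + 2·11 + 2·9 = 60.
1×A, 2×Z, 2×C, and 2×B: cost 32 ≤ 32, profit 1·2 + 2·10 + 2·11 + 2·9 = 62.
Best is 62.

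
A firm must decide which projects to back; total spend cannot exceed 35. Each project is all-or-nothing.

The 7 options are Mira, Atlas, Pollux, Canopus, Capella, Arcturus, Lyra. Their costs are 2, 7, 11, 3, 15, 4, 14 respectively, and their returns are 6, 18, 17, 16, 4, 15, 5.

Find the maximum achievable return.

72

Mira + Atlas + Pollux + Canopus + Arcturus: cost 2 + 7 + 11 + 3 + 4 = 27 ≤ 35, return 6 + 18 + 17 + 16 + 15 = 72.
Atlas + Pollux + Canopus + Arcturus: cost 7 + 11 + 3 + 4 = 25 ≤ 35, return 18 + 17 + 16 + 15 = 66.
Mira + Atlas + Canopus + Arcturus + Lyra: cost 2 + 7 + 3 + 4 + 14 = 30 ≤ 35, return 6 + 18 + 16 + 15 + 5 = 60.
Best is Mira, Atlas, Pollux, Canopus, and Arcturus with total return 72.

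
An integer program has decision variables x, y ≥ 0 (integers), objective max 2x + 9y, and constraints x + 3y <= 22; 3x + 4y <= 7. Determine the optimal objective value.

11

Relaxing integrality, the LP optimum is 15.75 at (x,y) = (0, 1.75), which is not an integer point.
(x,y)=(1,1): 1·1+3·1=4≤22, 3·1+4·1=7≤7, objective 11.
(x,y)=(0,1): 1·0+3·1=3≤22, 3·0+4·1=4≤7, objective 9.
(x,y)=(2,0): 1·2+3·0=2≤22, 3·2+4·0=6≤7, objective 4.
(x,y)=(1,0): 1·1+3·0=1≤22, 3·1+4·0=3≤7, objective 2.
No feasible integer point exceeds 11.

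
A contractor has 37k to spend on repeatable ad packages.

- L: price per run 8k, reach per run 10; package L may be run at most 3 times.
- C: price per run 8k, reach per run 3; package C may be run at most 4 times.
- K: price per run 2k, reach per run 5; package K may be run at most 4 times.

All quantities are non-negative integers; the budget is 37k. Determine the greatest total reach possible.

Take 3×L and 4×K: price 32 ≤ 37, reach 3·10 + 4·5 = 50.
K has the best ratio (5/2) and is taken to its limit of 4; remaining capacity is filled optimally with the others.

50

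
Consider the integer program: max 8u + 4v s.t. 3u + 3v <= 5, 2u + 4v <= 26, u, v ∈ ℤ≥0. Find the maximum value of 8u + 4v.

Relaxing integrality, the LP optimum is 13.33 at (u,v) = (1.67, 0), which is not an integer point.
(u,v)=(1,0) is feasible, giving 8.
(u,v)=(0,1) is feasible, giving 4.
(u,v)=(0,0) is feasible, giving 0.
Maximum is 8 at (u,v)=(1,0).

8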